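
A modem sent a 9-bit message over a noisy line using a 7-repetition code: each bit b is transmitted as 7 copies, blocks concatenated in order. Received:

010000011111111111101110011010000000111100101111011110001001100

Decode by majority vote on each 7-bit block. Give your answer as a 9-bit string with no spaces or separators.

Block 1 (0100000): 1 one → 0
Block 2 (1111111): 7 ones → 1
Block 3 (1111101): 6 ones → 1
Block 4 (1100110): 4 ones → 1
Block 5 (1000000): 1 one → 0
Block 6 (0111100): 4 ones → 1
Block 7 (1011110): 5 ones → 1
Block 8 (1111000): 4 ones → 1
Block 9 (1001100): 3 ones → 0

011101110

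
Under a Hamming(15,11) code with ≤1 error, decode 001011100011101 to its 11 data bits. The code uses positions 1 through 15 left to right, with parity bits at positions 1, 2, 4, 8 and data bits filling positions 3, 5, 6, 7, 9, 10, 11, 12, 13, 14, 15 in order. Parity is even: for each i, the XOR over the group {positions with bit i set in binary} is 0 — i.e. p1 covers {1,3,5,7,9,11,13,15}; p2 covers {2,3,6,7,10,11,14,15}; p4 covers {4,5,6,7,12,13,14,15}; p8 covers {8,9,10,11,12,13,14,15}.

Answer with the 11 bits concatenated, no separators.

11110011101

s1 (pos 1,3,5,7,9,11,13,15): 0⊕1⊕1⊕1⊕0⊕1⊕1⊕1 = 0
s2 (pos 2,3,6,7,10,11,14,15): 0⊕1⊕1⊕1⊕0⊕1⊕0⊕1 = 1
s4 (pos 4,5,6,7,12,13,14,15): 0⊕1⊕1⊕1⊕1⊕1⊕0⊕1 = 0
s8 (pos 8,9,10,11,12,13,14,15): 0⊕0⊕0⊕1⊕1⊕1⊕0⊕1 = 0
Syndrome s8…s1 = 0010 → error at position 2.
Flip position 2: 001011100011101 → 011011100011101
Read data bits from positions 3,5,6,7,9,10,11,12,13,14,15: 11110011101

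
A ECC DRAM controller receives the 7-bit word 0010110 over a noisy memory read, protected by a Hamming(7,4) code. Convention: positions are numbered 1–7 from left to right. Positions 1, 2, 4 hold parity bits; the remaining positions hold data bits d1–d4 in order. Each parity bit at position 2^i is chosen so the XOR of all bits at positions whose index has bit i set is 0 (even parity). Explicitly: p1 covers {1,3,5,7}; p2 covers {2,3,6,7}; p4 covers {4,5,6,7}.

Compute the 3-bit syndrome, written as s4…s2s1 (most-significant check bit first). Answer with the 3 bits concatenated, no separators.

s1 (pos 1,3,5,7): 0⊕1⊕1⊕0 = 0
s2 (pos 2,3,6,7): 0⊕1⊕1⊕0 = 0
s4 (pos 4,5,6,7): 0⊕1⊕1⊕0 = 0
Syndrome s4…s1 = 000 → no error.

000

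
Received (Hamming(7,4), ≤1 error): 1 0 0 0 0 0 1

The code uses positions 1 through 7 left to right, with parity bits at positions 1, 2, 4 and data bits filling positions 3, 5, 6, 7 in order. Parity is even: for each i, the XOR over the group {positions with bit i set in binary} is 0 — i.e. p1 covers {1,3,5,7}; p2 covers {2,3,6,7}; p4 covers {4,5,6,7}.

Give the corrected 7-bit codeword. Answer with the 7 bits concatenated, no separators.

1000011

s1 (pos 1,3,5,7): 1⊕0⊕0⊕1 = 0
s2 (pos 2,3,6,7): 0⊕0⊕0⊕1 = 1
s4 (pos 4,5,6,7): 0⊕0⊕0⊕1 = 1
Syndrome s4…s1 = 110 → error at position 6.
Flip position 6: 1000001 → 1000011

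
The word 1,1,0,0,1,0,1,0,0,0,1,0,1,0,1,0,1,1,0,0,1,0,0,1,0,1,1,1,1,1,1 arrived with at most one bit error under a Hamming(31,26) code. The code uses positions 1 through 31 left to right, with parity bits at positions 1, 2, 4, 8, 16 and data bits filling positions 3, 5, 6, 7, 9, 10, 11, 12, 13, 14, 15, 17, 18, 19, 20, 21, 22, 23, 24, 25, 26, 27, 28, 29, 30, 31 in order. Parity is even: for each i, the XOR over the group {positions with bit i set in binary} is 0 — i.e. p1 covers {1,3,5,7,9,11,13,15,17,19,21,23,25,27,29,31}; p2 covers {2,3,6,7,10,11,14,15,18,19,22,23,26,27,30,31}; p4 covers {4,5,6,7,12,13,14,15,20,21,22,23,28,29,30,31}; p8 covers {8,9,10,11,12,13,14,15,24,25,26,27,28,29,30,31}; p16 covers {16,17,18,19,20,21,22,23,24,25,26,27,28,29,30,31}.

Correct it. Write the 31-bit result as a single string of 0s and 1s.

s1 (pos 1,3,5,7,9,11,13,15,17,19,21,23,25,27,29,31): 1⊕0⊕1⊕1⊕0⊕1⊕1⊕1⊕1⊕0⊕1⊕0⊕0⊕1⊕1⊕1 = 1
s2 (pos 2,3,6,7,10,11,14,15,18,19,22,23,26,27,30,31): 1⊕0⊕0⊕1⊕0⊕1⊕0⊕1⊕1⊕0⊕0⊕0⊕1⊕1⊕1⊕1 = 1
s4 (pos 4,5,6,7,12,13,14,15,20,21,22,23,28,29,30,31): 0⊕1⊕0⊕1⊕0⊕1⊕0⊕1⊕0⊕1⊕0⊕0⊕1⊕1⊕1⊕1 = 1
s8 (pos 8,9,10,11,12,13,14,15,24,25,26,27,28,29,30,31): 0⊕0⊕0⊕1⊕0⊕1⊕0⊕1⊕1⊕0⊕1⊕1⊕1⊕1⊕1⊕1 = 0
s16 (pos 16,17,18,19,20,21,22,23,24,25,26,27,28,29,30,31): 0⊕1⊕1⊕0⊕0⊕1⊕0⊕0⊕1⊕0⊕1⊕1⊕1⊕1⊕1⊕1 = 0
Syndrome s16…s1 = 00111 → error at position 7.
Flip position 7: 1100101000101010110010010111111 → 1100100000101010110010010111111

1100100000101010110010010111111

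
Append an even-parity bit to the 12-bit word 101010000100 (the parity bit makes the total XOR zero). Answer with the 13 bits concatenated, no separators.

XOR of the 12 data bits: 1⊕0⊕1⊕0⊕1⊕0⊕0⊕0⊕0⊕1⊕0⊕0 = 0
Parity bit = 0 (so all 13 bits XOR to 0).

1010100001000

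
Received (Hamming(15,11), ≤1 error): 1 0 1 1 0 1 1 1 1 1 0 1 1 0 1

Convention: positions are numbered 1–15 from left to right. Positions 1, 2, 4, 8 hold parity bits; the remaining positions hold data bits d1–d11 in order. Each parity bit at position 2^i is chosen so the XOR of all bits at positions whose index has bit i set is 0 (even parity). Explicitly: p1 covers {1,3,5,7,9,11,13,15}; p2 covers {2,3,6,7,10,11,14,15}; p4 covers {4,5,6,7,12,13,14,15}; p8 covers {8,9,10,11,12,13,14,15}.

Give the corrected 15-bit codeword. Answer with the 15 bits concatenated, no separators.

111101111101101

s1 (pos 1,3,5,7,9,11,13,15): 1⊕1⊕0⊕1⊕1⊕0⊕1⊕1 = 0
s2 (pos 2,3,6,7,10,11,14,15): 0⊕1⊕1⊕1⊕1⊕0⊕0⊕1 = 1
s4 (pos 4,5,6,7,12,13,14,15): 1⊕0⊕1⊕1⊕1⊕1⊕0⊕1 = 0
s8 (pos 8,9,10,11,12,13,14,15): 1⊕1⊕1⊕0⊕1⊕1⊕0⊕1 = 0
Syndrome s8…s1 = 0010 → error at position 2.
Flip position 2: 101101111101101 → 111101111101101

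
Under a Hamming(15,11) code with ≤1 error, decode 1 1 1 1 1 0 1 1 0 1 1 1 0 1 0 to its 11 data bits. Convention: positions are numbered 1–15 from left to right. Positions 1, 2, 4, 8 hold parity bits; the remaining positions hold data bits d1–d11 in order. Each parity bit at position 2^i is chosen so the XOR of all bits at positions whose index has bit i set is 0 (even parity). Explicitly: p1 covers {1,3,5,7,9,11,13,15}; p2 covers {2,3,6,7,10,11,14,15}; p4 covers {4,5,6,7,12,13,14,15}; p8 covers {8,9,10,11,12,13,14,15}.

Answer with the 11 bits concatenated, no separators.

11010111110

s1 (pos 1,3,5,7,9,11,13,15): 1⊕1⊕1⊕1⊕0⊕1⊕0⊕0 = 1
s2 (pos 2,3,6,7,10,11,14,15): 1⊕1⊕0⊕1⊕1⊕1⊕1⊕0 = 0
s4 (pos 4,5,6,7,12,13,14,15): 1⊕1⊕0⊕1⊕1⊕0⊕1⊕0 = 1
s8 (pos 8,9,10,11,12,13,14,15): 1⊕0⊕1⊕1⊕1⊕0⊕1⊕0 = 1
Syndrome s8…s1 = 1101 → error at position 13.
Flip position 13: 111110110111010 → 111110110111110
Read data bits from positions 3,5,6,7,9,10,11,12,13,14,15: 11010111110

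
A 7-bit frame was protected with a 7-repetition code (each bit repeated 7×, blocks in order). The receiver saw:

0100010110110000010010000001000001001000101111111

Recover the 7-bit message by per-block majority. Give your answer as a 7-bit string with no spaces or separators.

Block 1 (0100010): 2 ones → 0
Block 2 (1101100): 4 ones → 1
Block 3 (0001001): 2 ones → 0
Block 4 (0000001): 1 one → 0
Block 5 (0000010): 1 one → 0
Block 6 (0100010): 2 ones → 0
Block 7 (1111111): 7 ones → 1

0100001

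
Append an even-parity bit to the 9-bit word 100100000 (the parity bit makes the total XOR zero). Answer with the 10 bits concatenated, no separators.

1001000000

XOR of the 9 data bits: 1⊕0⊕0⊕1⊕0⊕0⊕0⊕0⊕0 = 0
Parity bit = 0 (so all 10 bits XOR to 0).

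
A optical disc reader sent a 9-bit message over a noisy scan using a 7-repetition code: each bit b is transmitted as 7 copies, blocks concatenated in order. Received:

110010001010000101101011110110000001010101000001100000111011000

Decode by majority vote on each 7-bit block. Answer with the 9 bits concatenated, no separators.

001101000

Block 1 (1100100): 3 ones → 0
Block 2 (0101000): 2 ones → 0
Block 3 (0101101): 4 ones → 1
Block 4 (0111101): 5 ones → 1
Block 5 (1000000): 1 one → 0
Block 6 (1010101): 4 ones → 1
Block 7 (0000011): 2 ones → 0
Block 8 (0000011): 2 ones → 0
Block 9 (1011000): 3 ones → 0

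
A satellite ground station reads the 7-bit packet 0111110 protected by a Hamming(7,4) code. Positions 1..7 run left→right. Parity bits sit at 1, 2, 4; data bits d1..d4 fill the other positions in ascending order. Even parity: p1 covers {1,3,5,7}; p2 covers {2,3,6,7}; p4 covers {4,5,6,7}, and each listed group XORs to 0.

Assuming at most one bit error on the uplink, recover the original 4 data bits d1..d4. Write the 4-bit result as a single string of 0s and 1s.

1100

s1 (pos 1,3,5,7): 0⊕1⊕1⊕0 = 0
s2 (pos 2,3,6,7): 1⊕1⊕1⊕0 = 1
s4 (pos 4,5,6,7): 1⊕1⊕1⊕0 = 1
Syndrome s4…s1 = 110 → error at position 6.
Flip position 6: 0111110 → 0111100
Read data bits from positions 3,5,6,7: 1100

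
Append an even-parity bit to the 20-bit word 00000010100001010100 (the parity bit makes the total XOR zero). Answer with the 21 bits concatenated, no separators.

XOR of the 20 data bits: 0⊕0⊕0⊕0⊕0⊕0⊕1⊕0⊕1⊕0⊕0⊕0⊕0⊕1⊕0⊕1⊕0⊕1⊕0⊕0 = 1
Parity bit = 1 (so all 21 bits XOR to 0).

000000101000010101001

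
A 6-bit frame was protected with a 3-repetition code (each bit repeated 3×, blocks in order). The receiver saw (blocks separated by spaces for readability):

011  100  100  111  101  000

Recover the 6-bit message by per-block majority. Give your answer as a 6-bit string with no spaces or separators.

100110

Block 1 (011): 2 ones → 1
Block 2 (100): 1 one → 0
Block 3 (100): 1 one → 0
Block 4 (111): 3 ones → 1
Block 5 (101): 2 ones → 1
Block 6 (000): 0 ones → 0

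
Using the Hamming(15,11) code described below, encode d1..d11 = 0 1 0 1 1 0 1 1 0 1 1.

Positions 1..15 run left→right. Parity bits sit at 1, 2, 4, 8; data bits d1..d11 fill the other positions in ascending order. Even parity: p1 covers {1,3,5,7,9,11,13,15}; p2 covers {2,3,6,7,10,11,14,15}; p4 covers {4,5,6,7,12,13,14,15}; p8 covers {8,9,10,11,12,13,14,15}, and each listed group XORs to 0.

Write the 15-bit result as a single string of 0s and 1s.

Place data at non-parity positions: p1 p2 0 p4 1 0 1 p8 1 0 1 1 0 1 1
p1 (pos 1,3,5,7,9,11,13,15): XOR of data positions = 0⊕1⊕1⊕1⊕1⊕0⊕1 = 1
p2 (pos 2,3,6,7,10,11,14,15): XOR of data positions = 0⊕0⊕1⊕0⊕1⊕1⊕1 = 0
p4 (pos 4,5,6,7,12,13,14,15): XOR of data positions = 1⊕0⊕1⊕1⊕0⊕1⊕1 = 1
p8 (pos 8,9,10,11,12,13,14,15): XOR of data positions = 1⊕0⊕1⊕1⊕0⊕1⊕1 = 1
Codeword: 100110111011011

100110111011011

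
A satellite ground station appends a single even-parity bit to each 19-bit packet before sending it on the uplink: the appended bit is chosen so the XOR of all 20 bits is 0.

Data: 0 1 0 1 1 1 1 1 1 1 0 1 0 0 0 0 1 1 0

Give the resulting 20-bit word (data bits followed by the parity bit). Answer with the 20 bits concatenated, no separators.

XOR of the 19 data bits: 0⊕1⊕0⊕1⊕1⊕1⊕1⊕1⊕1⊕1⊕0⊕1⊕0⊕0⊕0⊕0⊕1⊕1⊕0 = 1
Parity bit = 1 (so all 20 bits XOR to 0).

01011111110100001101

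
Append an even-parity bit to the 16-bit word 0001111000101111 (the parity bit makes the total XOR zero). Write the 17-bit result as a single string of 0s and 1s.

00011110001011111

XOR of the 16 data bits: 0⊕0⊕0⊕1⊕1⊕1⊕1⊕0⊕0⊕0⊕1⊕0⊕1⊕1⊕1⊕1 = 1
Parity bit = 1 (so all 17 bits XOR to 0).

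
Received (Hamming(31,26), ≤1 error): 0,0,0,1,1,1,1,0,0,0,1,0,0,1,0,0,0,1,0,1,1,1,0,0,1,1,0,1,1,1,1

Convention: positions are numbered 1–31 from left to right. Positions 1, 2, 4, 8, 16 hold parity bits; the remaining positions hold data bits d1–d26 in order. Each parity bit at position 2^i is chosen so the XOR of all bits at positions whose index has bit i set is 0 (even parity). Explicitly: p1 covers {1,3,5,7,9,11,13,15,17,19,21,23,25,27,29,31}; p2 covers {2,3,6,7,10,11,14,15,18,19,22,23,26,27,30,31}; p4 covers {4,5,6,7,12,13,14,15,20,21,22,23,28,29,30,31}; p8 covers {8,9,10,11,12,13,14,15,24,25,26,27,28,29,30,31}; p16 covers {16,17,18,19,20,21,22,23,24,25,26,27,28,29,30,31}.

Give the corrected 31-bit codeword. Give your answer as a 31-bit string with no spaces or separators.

s1 (pos 1,3,5,7,9,11,13,15,17,19,21,23,25,27,29,31): 0⊕0⊕1⊕1⊕0⊕1⊕0⊕0⊕0⊕0⊕1⊕0⊕1⊕0⊕1⊕1 = 1
s2 (pos 2,3,6,7,10,11,14,15,18,19,22,23,26,27,30,31): 0⊕0⊕1⊕1⊕0⊕1⊕1⊕0⊕1⊕0⊕1⊕0⊕1⊕0⊕1⊕1 = 1
s4 (pos 4,5,6,7,12,13,14,15,20,21,22,23,28,29,30,31): 1⊕1⊕1⊕1⊕0⊕0⊕1⊕0⊕1⊕1⊕1⊕0⊕1⊕1⊕1⊕1 = 0
s8 (pos 8,9,10,11,12,13,14,15,24,25,26,27,28,29,30,31): 0⊕0⊕0⊕1⊕0⊕0⊕1⊕0⊕0⊕1⊕1⊕0⊕1⊕1⊕1⊕1 = 0
s16 (pos 16,17,18,19,20,21,22,23,24,25,26,27,28,29,30,31): 0⊕0⊕1⊕0⊕1⊕1⊕1⊕0⊕0⊕1⊕1⊕0⊕1⊕1⊕1⊕1 = 0
Syndrome s16…s1 = 00011 → error at position 3.
Flip position 3: 0001111000100100010111001101111 → 0011111000100100010111001101111

0011111000100100010111001101111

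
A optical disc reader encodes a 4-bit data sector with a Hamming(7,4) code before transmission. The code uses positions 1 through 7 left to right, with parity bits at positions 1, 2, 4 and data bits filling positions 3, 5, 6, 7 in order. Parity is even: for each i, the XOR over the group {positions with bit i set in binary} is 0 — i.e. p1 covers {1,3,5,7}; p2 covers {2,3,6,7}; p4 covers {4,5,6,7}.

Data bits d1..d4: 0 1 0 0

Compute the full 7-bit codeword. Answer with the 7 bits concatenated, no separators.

1001100

Place data at non-parity positions: p1 p2 0 p4 1 0 0
p1 (pos 1,3,5,7): XOR of data positions = 0⊕1⊕0 = 1
p2 (pos 2,3,6,7): XOR of data positions = 0⊕0⊕0 = 0
p4 (pos 4,5,6,7): XOR of data positions = 1⊕0⊕0 = 1
Codeword: 1001100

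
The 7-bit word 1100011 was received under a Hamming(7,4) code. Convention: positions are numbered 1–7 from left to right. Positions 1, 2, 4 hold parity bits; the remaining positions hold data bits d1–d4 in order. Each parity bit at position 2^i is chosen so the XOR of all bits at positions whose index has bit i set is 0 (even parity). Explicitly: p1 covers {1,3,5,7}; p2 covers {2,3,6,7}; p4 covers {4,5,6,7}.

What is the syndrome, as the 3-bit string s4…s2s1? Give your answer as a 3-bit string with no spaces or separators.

s1 (pos 1,3,5,7): 1⊕0⊕0⊕1 = 0
s2 (pos 2,3,6,7): 1⊕0⊕1⊕1 = 1
s4 (pos 4,5,6,7): 0⊕0⊕1⊕1 = 0
Syndrome s4…s1 = 010 → error at position 2.

010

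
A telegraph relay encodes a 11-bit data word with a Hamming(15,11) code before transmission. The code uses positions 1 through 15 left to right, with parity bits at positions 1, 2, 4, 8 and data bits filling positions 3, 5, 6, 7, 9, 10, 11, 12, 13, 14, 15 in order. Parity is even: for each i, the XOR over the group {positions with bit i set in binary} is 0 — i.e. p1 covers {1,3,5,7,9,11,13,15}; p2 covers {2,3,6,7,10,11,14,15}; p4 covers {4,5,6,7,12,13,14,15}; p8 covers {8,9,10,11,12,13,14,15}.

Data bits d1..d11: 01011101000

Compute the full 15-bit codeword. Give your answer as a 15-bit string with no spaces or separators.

100110111101000

Place data at non-parity positions: p1 p2 0 p4 1 0 1 p8 1 1 0 1 0 0 0
p1 (pos 1,3,5,7,9,11,13,15): XOR of data positions = 0⊕1⊕1⊕1⊕0⊕0⊕0 = 1
p2 (pos 2,3,6,7,10,11,14,15): XOR of data positions = 0⊕0⊕1⊕1⊕0⊕0⊕0 = 0
p4 (pos 4,5,6,7,12,13,14,15): XOR of data positions = 1⊕0⊕1⊕1⊕0⊕0⊕0 = 1
p8 (pos 8,9,10,11,12,13,14,15): XOR of data positions = 1⊕1⊕0⊕1⊕0⊕0⊕0 = 1
Codeword: 100110111101000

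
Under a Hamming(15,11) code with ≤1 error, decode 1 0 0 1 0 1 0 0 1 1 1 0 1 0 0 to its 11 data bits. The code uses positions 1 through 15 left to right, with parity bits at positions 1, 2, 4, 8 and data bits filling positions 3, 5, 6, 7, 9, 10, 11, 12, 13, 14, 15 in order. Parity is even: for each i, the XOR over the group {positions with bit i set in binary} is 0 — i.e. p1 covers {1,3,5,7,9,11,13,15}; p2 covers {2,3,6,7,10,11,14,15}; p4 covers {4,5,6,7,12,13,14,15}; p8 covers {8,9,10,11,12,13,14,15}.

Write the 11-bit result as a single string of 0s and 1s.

00001110100

s1 (pos 1,3,5,7,9,11,13,15): 1⊕0⊕0⊕0⊕1⊕1⊕1⊕0 = 0
s2 (pos 2,3,6,7,10,11,14,15): 0⊕0⊕1⊕0⊕1⊕1⊕0⊕0 = 1
s4 (pos 4,5,6,7,12,13,14,15): 1⊕0⊕1⊕0⊕0⊕1⊕0⊕0 = 1
s8 (pos 8,9,10,11,12,13,14,15): 0⊕1⊕1⊕1⊕0⊕1⊕0⊕0 = 0
Syndrome s8…s1 = 0110 → error at position 6.
Flip position 6: 100101001110100 → 100100001110100
Read data bits from positions 3,5,6,7,9,10,11,12,13,14,15: 00001110100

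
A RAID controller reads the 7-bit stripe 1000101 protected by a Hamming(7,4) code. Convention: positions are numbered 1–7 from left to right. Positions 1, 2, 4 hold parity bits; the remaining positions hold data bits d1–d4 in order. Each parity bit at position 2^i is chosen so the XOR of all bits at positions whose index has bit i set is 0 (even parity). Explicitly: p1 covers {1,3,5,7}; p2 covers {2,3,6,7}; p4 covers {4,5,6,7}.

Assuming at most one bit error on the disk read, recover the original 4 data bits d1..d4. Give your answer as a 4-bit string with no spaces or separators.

s1 (pos 1,3,5,7): 1⊕0⊕1⊕1 = 1
s2 (pos 2,3,6,7): 0⊕0⊕0⊕1 = 1
s4 (pos 4,5,6,7): 0⊕1⊕0⊕1 = 0
Syndrome s4…s1 = 011 → error at position 3.
Flip position 3: 1000101 → 1010101
Read data bits from positions 3,5,6,7: 1101

1101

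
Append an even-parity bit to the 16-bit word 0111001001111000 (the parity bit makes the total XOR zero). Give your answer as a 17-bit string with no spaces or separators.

XOR of the 16 data bits: 0⊕1⊕1⊕1⊕0⊕0⊕1⊕0⊕0⊕1⊕1⊕1⊕1⊕0⊕0⊕0 = 0
Parity bit = 0 (so all 17 bits XOR to 0).

01110010011110000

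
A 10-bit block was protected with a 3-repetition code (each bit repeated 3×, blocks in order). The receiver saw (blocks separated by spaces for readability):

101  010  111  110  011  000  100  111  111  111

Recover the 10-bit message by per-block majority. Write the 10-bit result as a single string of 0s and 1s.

1011100111

Block 1 (101): 2 ones → 1
Block 2 (010): 1 one → 0
Block 3 (111): 3 ones → 1
Block 4 (110): 2 ones → 1
Block 5 (011): 2 ones → 1
Block 6 (000): 0 ones → 0
Block 7 (100): 1 one → 0
Block 8 (111): 3 ones → 1
Block 9 (111): 3 ones → 1
Block 10 (111): 3 ones → 1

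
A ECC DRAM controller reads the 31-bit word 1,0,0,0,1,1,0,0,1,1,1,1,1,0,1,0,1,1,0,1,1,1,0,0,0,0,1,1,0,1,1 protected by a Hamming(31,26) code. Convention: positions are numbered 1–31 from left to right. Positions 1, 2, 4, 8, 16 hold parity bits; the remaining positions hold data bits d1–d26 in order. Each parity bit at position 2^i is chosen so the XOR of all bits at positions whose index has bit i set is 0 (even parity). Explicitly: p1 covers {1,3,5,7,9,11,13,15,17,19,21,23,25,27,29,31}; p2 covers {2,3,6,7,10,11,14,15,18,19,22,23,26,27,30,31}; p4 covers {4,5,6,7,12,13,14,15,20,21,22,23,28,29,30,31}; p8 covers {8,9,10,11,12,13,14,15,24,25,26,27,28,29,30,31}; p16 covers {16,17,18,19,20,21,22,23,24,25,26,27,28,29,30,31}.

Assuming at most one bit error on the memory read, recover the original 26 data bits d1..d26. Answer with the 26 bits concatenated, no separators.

s1 (pos 1,3,5,7,9,11,13,15,17,19,21,23,25,27,29,31): 1⊕0⊕1⊕0⊕1⊕1⊕1⊕1⊕1⊕0⊕1⊕0⊕0⊕1⊕0⊕1 = 0
s2 (pos 2,3,6,7,10,11,14,15,18,19,22,23,26,27,30,31): 0⊕0⊕1⊕0⊕1⊕1⊕0⊕1⊕1⊕0⊕1⊕0⊕0⊕1⊕1⊕1 = 1
s4 (pos 4,5,6,7,12,13,14,15,20,21,22,23,28,29,30,31): 0⊕1⊕1⊕0⊕1⊕1⊕0⊕1⊕1⊕1⊕1⊕0⊕1⊕0⊕1⊕1 = 1
s8 (pos 8,9,10,11,12,13,14,15,24,25,26,27,28,29,30,31): 0⊕1⊕1⊕1⊕1⊕1⊕0⊕1⊕0⊕0⊕0⊕1⊕1⊕0⊕1⊕1 = 0
s16 (pos 16,17,18,19,20,21,22,23,24,25,26,27,28,29,30,31): 0⊕1⊕1⊕0⊕1⊕1⊕1⊕0⊕0⊕0⊕0⊕1⊕1⊕0⊕1⊕1 = 1
Syndrome s16…s1 = 10110 → error at position 22.
Flip position 22: 1000110011111010110111000011011 → 1000110011111010110110000011011
Read data bits from positions 3,5,6,7,9,10,11,12,13,14,15,17,18,19,20,21,22,23,24,25,26,27,28,29,30,31: 01101111101110110000011011

01101111101110110000011011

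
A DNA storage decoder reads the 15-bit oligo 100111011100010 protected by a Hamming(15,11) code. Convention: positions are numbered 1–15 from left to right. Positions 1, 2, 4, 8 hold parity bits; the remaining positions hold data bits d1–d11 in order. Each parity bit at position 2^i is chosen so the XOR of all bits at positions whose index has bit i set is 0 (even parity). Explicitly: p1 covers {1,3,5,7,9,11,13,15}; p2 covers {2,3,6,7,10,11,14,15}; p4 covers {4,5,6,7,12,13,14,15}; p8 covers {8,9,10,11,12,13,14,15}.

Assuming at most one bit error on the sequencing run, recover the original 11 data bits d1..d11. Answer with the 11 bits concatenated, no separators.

s1 (pos 1,3,5,7,9,11,13,15): 1⊕0⊕1⊕0⊕1⊕0⊕0⊕0 = 1
s2 (pos 2,3,6,7,10,11,14,15): 0⊕0⊕1⊕0⊕1⊕0⊕1⊕0 = 1
s4 (pos 4,5,6,7,12,13,14,15): 1⊕1⊕1⊕0⊕0⊕0⊕1⊕0 = 0
s8 (pos 8,9,10,11,12,13,14,15): 1⊕1⊕1⊕0⊕0⊕0⊕1⊕0 = 0
Syndrome s8…s1 = 0011 → error at position 3.
Flip position 3: 100111011100010 → 101111011100010
Read data bits from positions 3,5,6,7,9,10,11,12,13,14,15: 11101100010

11101100010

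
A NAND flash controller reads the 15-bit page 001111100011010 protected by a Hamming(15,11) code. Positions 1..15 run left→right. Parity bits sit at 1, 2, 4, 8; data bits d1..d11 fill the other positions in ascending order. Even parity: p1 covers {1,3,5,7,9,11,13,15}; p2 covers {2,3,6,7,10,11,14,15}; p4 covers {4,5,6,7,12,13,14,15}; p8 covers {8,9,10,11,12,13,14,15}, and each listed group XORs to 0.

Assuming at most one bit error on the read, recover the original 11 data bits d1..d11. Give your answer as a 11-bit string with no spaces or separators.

s1 (pos 1,3,5,7,9,11,13,15): 0⊕1⊕1⊕1⊕0⊕1⊕0⊕0 = 0
s2 (pos 2,3,6,7,10,11,14,15): 0⊕1⊕1⊕1⊕0⊕1⊕1⊕0 = 1
s4 (pos 4,5,6,7,12,13,14,15): 1⊕1⊕1⊕1⊕1⊕0⊕1⊕0 = 0
s8 (pos 8,9,10,11,12,13,14,15): 0⊕0⊕0⊕1⊕1⊕0⊕1⊕0 = 1
Syndrome s8…s1 = 1010 → error at position 10.
Flip position 10: 001111100011010 → 001111100111010
Read data bits from positions 3,5,6,7,9,10,11,12,13,14,15: 11110111010

11110111010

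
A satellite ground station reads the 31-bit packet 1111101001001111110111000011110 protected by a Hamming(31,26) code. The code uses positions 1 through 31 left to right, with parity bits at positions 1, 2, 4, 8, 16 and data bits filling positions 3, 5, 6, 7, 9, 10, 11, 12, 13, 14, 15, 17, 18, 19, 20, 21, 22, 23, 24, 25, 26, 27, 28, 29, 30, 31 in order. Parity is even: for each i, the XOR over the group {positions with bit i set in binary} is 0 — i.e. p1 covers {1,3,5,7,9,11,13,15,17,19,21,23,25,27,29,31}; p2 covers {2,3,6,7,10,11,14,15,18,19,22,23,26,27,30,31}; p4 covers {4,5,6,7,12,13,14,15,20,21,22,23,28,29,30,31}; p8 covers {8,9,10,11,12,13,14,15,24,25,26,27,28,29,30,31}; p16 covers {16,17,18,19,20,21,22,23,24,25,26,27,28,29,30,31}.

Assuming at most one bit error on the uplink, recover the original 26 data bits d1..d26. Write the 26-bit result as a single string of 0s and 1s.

s1 (pos 1,3,5,7,9,11,13,15,17,19,21,23,25,27,29,31): 1⊕1⊕1⊕1⊕0⊕0⊕1⊕1⊕1⊕0⊕1⊕0⊕0⊕1⊕1⊕0 = 0
s2 (pos 2,3,6,7,10,11,14,15,18,19,22,23,26,27,30,31): 1⊕1⊕0⊕1⊕1⊕0⊕1⊕1⊕1⊕0⊕1⊕0⊕0⊕1⊕1⊕0 = 0
s4 (pos 4,5,6,7,12,13,14,15,20,21,22,23,28,29,30,31): 1⊕1⊕0⊕1⊕0⊕1⊕1⊕1⊕1⊕1⊕1⊕0⊕1⊕1⊕1⊕0 = 0
s8 (pos 8,9,10,11,12,13,14,15,24,25,26,27,28,29,30,31): 0⊕0⊕1⊕0⊕0⊕1⊕1⊕1⊕0⊕0⊕0⊕1⊕1⊕1⊕1⊕0 = 0
s16 (pos 16,17,18,19,20,21,22,23,24,25,26,27,28,29,30,31): 1⊕1⊕1⊕0⊕1⊕1⊕1⊕0⊕0⊕0⊕0⊕1⊕1⊕1⊕1⊕0 = 0
Syndrome s16…s1 = 00000 → no error.
Read data bits from positions 3,5,6,7,9,10,11,12,13,14,15,17,18,19,20,21,22,23,24,25,26,27,28,29,30,31: 11010100111110111000011110

11010100111110111000011110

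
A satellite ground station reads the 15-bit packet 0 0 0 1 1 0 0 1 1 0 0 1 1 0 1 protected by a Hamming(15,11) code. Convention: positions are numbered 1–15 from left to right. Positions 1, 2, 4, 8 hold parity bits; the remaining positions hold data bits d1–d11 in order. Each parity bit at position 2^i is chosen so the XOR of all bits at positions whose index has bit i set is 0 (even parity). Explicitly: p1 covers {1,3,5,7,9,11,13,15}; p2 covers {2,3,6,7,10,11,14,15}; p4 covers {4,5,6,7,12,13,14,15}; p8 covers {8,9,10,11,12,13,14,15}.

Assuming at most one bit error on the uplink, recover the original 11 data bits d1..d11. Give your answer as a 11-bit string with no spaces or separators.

s1 (pos 1,3,5,7,9,11,13,15): 0⊕0⊕1⊕0⊕1⊕0⊕1⊕1 = 0
s2 (pos 2,3,6,7,10,11,14,15): 0⊕0⊕0⊕0⊕0⊕0⊕0⊕1 = 1
s4 (pos 4,5,6,7,12,13,14,15): 1⊕1⊕0⊕0⊕1⊕1⊕0⊕1 = 1
s8 (pos 8,9,10,11,12,13,14,15): 1⊕1⊕0⊕0⊕1⊕1⊕0⊕1 = 1
Syndrome s8…s1 = 1110 → error at position 14.
Flip position 14: 000110011001101 → 000110011001111
Read data bits from positions 3,5,6,7,9,10,11,12,13,14,15: 01001001111

01001001111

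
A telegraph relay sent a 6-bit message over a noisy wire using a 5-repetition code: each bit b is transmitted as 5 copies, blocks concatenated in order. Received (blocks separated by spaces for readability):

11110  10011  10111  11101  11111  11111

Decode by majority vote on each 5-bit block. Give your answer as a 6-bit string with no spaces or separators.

Block 1 (11110): 4 ones → 1
Block 2 (10011): 3 ones → 1
Block 3 (10111): 4 ones → 1
Block 4 (11101): 4 ones → 1
Block 5 (11111): 5 ones → 1
Block 6 (11111): 5 ones → 1

111111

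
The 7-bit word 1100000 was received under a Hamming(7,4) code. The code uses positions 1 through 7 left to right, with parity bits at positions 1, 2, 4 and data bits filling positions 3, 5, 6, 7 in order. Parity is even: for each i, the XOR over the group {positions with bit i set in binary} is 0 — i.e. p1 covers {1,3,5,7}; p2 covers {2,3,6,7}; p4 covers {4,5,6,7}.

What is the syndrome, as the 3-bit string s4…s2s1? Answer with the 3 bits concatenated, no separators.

011

s1 (pos 1,3,5,7): 1⊕0⊕0⊕0 = 1
s2 (pos 2,3,6,7): 1⊕0⊕0⊕0 = 1
s4 (pos 4,5,6,7): 0⊕0⊕0⊕0 = 0
Syndrome s4…s1 = 011 → error at position 3.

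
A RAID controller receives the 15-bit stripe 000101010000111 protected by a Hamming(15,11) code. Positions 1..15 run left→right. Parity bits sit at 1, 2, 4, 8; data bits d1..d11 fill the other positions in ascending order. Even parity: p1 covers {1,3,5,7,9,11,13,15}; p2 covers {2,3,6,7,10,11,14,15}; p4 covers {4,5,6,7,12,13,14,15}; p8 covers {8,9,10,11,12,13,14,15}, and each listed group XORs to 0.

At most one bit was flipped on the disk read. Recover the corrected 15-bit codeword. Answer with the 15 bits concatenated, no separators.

s1 (pos 1,3,5,7,9,11,13,15): 0⊕0⊕0⊕0⊕0⊕0⊕1⊕1 = 0
s2 (pos 2,3,6,7,10,11,14,15): 0⊕0⊕1⊕0⊕0⊕0⊕1⊕1 = 1
s4 (pos 4,5,6,7,12,13,14,15): 1⊕0⊕1⊕0⊕0⊕1⊕1⊕1 = 1
s8 (pos 8,9,10,11,12,13,14,15): 1⊕0⊕0⊕0⊕0⊕1⊕1⊕1 = 0
Syndrome s8…s1 = 0110 → error at position 6.
Flip position 6: 000101010000111 → 000100010000111

000100010000111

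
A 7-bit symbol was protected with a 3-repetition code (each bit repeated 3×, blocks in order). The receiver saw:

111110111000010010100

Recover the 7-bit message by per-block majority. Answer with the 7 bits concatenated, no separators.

Block 1 (111): 3 ones → 1
Block 2 (110): 2 ones → 1
Block 3 (111): 3 ones → 1
Block 4 (000): 0 ones → 0
Block 5 (010): 1 one → 0
Block 6 (010): 1 one → 0
Block 7 (100): 1 one → 0

1110000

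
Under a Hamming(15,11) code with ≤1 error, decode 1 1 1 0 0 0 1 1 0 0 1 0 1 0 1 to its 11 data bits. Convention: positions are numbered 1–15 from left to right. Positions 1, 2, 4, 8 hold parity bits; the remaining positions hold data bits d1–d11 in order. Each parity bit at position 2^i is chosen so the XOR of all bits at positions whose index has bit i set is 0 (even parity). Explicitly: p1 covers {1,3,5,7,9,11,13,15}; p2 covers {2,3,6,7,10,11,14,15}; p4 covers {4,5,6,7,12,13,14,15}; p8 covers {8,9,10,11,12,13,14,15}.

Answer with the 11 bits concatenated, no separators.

s1 (pos 1,3,5,7,9,11,13,15): 1⊕1⊕0⊕1⊕0⊕1⊕1⊕1 = 0
s2 (pos 2,3,6,7,10,11,14,15): 1⊕1⊕0⊕1⊕0⊕1⊕0⊕1 = 1
s4 (pos 4,5,6,7,12,13,14,15): 0⊕0⊕0⊕1⊕0⊕1⊕0⊕1 = 1
s8 (pos 8,9,10,11,12,13,14,15): 1⊕0⊕0⊕1⊕0⊕1⊕0⊕1 = 0
Syndrome s8…s1 = 0110 → error at position 6.
Flip position 6: 111000110010101 → 111001110010101
Read data bits from positions 3,5,6,7,9,10,11,12,13,14,15: 10110010101

10110010101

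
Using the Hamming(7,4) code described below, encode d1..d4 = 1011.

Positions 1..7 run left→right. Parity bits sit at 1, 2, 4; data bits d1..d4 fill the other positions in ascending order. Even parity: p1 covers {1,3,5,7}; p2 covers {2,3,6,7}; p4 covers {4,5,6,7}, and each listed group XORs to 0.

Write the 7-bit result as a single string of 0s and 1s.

0110011

Place data at non-parity positions: p1 p2 1 p4 0 1 1
p1 (pos 1,3,5,7): XOR of data positions = 1⊕0⊕1 = 0
p2 (pos 2,3,6,7): XOR of data positions = 1⊕1⊕1 = 1
p4 (pos 4,5,6,7): XOR of data positions = 0⊕1⊕1 = 0
Codeword: 0110011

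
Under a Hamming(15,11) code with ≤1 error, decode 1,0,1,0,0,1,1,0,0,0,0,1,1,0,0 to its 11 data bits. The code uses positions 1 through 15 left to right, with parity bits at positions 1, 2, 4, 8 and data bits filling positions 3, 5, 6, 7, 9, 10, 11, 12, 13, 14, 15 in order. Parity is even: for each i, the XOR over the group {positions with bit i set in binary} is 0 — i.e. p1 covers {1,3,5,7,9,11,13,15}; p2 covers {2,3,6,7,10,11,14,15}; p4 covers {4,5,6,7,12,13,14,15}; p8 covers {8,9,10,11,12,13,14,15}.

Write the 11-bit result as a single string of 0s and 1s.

s1 (pos 1,3,5,7,9,11,13,15): 1⊕1⊕0⊕1⊕0⊕0⊕1⊕0 = 0
s2 (pos 2,3,6,7,10,11,14,15): 0⊕1⊕1⊕1⊕0⊕0⊕0⊕0 = 1
s4 (pos 4,5,6,7,12,13,14,15): 0⊕0⊕1⊕1⊕1⊕1⊕0⊕0 = 0
s8 (pos 8,9,10,11,12,13,14,15): 0⊕0⊕0⊕0⊕1⊕1⊕0⊕0 = 0
Syndrome s8…s1 = 0010 → error at position 2.
Flip position 2: 101001100001100 → 111001100001100
Read data bits from positions 3,5,6,7,9,10,11,12,13,14,15: 10110001100

10110001100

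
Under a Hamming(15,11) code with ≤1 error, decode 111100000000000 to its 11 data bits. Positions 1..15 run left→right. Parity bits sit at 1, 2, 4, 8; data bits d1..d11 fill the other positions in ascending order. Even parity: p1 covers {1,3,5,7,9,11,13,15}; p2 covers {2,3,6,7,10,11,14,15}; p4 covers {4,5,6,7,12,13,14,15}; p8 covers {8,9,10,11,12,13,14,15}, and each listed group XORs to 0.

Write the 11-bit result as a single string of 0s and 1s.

10000000000

s1 (pos 1,3,5,7,9,11,13,15): 1⊕1⊕0⊕0⊕0⊕0⊕0⊕0 = 0
s2 (pos 2,3,6,7,10,11,14,15): 1⊕1⊕0⊕0⊕0⊕0⊕0⊕0 = 0
s4 (pos 4,5,6,7,12,13,14,15): 1⊕0⊕0⊕0⊕0⊕0⊕0⊕0 = 1
s8 (pos 8,9,10,11,12,13,14,15): 0⊕0⊕0⊕0⊕0⊕0⊕0⊕0 = 0
Syndrome s8…s1 = 0100 → error at position 4.
Flip position 4: 111100000000000 → 111000000000000
Read data bits from positions 3,5,6,7,9,10,11,12,13,14,15: 10000000000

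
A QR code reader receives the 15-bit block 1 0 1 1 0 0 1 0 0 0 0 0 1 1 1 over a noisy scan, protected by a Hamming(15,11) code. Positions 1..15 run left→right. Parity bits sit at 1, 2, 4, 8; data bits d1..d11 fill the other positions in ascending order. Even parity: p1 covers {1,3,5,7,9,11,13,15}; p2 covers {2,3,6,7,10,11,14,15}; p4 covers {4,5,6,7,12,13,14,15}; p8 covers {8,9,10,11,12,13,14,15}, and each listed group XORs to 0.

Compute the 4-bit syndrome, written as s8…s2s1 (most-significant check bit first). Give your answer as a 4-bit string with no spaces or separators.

s1 (pos 1,3,5,7,9,11,13,15): 1⊕1⊕0⊕1⊕0⊕0⊕1⊕1 = 1
s2 (pos 2,3,6,7,10,11,14,15): 0⊕1⊕0⊕1⊕0⊕0⊕1⊕1 = 0
s4 (pos 4,5,6,7,12,13,14,15): 1⊕0⊕0⊕1⊕0⊕1⊕1⊕1 = 1
s8 (pos 8,9,10,11,12,13,14,15): 0⊕0⊕0⊕0⊕0⊕1⊕1⊕1 = 1
Syndrome s8…s1 = 1101 → error at position 13.

1101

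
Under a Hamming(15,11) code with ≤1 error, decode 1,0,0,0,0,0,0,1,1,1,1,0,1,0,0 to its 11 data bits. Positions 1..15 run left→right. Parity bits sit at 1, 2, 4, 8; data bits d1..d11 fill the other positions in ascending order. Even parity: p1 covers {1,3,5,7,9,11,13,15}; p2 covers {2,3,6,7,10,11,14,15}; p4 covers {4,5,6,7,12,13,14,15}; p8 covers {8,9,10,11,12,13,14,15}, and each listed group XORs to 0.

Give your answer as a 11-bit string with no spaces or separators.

00001111100

s1 (pos 1,3,5,7,9,11,13,15): 1⊕0⊕0⊕0⊕1⊕1⊕1⊕0 = 0
s2 (pos 2,3,6,7,10,11,14,15): 0⊕0⊕0⊕0⊕1⊕1⊕0⊕0 = 0
s4 (pos 4,5,6,7,12,13,14,15): 0⊕0⊕0⊕0⊕0⊕1⊕0⊕0 = 1
s8 (pos 8,9,10,11,12,13,14,15): 1⊕1⊕1⊕1⊕0⊕1⊕0⊕0 = 1
Syndrome s8…s1 = 1100 → error at position 12.
Flip position 12: 100000011110100 → 100000011111100
Read data bits from positions 3,5,6,7,9,10,11,12,13,14,15: 00001111100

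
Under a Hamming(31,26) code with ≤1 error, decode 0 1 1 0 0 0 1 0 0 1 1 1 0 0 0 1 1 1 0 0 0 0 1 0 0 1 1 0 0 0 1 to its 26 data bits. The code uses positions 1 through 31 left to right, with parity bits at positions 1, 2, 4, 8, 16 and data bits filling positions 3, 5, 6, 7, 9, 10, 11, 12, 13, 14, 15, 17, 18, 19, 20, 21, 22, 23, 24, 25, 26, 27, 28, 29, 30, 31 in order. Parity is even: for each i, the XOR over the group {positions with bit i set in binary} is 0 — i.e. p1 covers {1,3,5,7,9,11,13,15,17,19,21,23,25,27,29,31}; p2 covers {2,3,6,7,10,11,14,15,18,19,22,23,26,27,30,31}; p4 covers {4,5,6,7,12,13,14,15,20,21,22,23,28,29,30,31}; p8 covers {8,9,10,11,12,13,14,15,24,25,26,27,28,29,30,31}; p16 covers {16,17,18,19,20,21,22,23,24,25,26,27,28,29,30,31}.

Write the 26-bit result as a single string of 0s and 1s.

s1 (pos 1,3,5,7,9,11,13,15,17,19,21,23,25,27,29,31): 0⊕1⊕0⊕1⊕0⊕1⊕0⊕0⊕1⊕0⊕0⊕1⊕0⊕1⊕0⊕1 = 1
s2 (pos 2,3,6,7,10,11,14,15,18,19,22,23,26,27,30,31): 1⊕1⊕0⊕1⊕1⊕1⊕0⊕0⊕1⊕0⊕0⊕1⊕1⊕1⊕0⊕1 = 0
s4 (pos 4,5,6,7,12,13,14,15,20,21,22,23,28,29,30,31): 0⊕0⊕0⊕1⊕1⊕0⊕0⊕0⊕0⊕0⊕0⊕1⊕0⊕0⊕0⊕1 = 0
s8 (pos 8,9,10,11,12,13,14,15,24,25,26,27,28,29,30,31): 0⊕0⊕1⊕1⊕1⊕0⊕0⊕0⊕0⊕0⊕1⊕1⊕0⊕0⊕0⊕1 = 0
s16 (pos 16,17,18,19,20,21,22,23,24,25,26,27,28,29,30,31): 1⊕1⊕1⊕0⊕0⊕0⊕0⊕1⊕0⊕0⊕1⊕1⊕0⊕0⊕0⊕1 = 1
Syndrome s16…s1 = 10001 → error at position 17.
Flip position 17: 0110001001110001110000100110001 → 0110001001110001010000100110001
Read data bits from positions 3,5,6,7,9,10,11,12,13,14,15,17,18,19,20,21,22,23,24,25,26,27,28,29,30,31: 10010111000010000100110001

10010111000010000100110001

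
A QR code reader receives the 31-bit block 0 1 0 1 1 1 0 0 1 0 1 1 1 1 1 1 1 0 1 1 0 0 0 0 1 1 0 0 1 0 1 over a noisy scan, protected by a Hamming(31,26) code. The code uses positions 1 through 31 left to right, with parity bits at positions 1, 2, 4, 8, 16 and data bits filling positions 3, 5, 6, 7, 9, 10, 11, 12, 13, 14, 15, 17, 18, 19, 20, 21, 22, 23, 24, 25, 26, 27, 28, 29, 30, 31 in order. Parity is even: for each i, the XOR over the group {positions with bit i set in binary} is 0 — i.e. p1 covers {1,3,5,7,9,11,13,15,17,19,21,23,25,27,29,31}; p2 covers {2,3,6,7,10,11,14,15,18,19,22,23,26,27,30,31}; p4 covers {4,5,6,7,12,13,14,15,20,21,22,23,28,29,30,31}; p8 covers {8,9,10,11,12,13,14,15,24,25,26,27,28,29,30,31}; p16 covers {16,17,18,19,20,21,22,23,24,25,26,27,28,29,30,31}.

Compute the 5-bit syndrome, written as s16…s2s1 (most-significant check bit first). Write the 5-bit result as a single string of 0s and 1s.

s1 (pos 1,3,5,7,9,11,13,15,17,19,21,23,25,27,29,31): 0⊕0⊕1⊕0⊕1⊕1⊕1⊕1⊕1⊕1⊕0⊕0⊕1⊕0⊕1⊕1 = 0
s2 (pos 2,3,6,7,10,11,14,15,18,19,22,23,26,27,30,31): 1⊕0⊕1⊕0⊕0⊕1⊕1⊕1⊕0⊕1⊕0⊕0⊕1⊕0⊕0⊕1 = 0
s4 (pos 4,5,6,7,12,13,14,15,20,21,22,23,28,29,30,31): 1⊕1⊕1⊕0⊕1⊕1⊕1⊕1⊕1⊕0⊕0⊕0⊕0⊕1⊕0⊕1 = 0
s8 (pos 8,9,10,11,12,13,14,15,24,25,26,27,28,29,30,31): 0⊕1⊕0⊕1⊕1⊕1⊕1⊕1⊕0⊕1⊕1⊕0⊕0⊕1⊕0⊕1 = 0
s16 (pos 16,17,18,19,20,21,22,23,24,25,26,27,28,29,30,31): 1⊕1⊕0⊕1⊕1⊕0⊕0⊕0⊕0⊕1⊕1⊕0⊕0⊕1⊕0⊕1 = 0
Syndrome s16…s1 = 00000 → no error.

00000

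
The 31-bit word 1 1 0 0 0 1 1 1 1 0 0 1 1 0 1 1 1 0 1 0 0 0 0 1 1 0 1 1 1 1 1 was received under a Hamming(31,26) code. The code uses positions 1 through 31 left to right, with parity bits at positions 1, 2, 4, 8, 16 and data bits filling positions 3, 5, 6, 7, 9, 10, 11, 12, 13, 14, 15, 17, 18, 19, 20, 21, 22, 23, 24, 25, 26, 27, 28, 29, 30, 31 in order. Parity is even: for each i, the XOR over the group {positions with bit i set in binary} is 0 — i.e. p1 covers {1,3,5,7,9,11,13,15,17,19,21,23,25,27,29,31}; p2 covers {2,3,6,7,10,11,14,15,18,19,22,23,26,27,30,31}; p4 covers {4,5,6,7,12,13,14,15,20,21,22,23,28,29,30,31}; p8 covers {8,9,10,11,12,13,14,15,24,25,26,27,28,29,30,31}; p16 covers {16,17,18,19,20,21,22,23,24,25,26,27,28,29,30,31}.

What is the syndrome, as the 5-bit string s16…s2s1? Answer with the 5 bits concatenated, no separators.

s1 (pos 1,3,5,7,9,11,13,15,17,19,21,23,25,27,29,31): 1⊕0⊕0⊕1⊕1⊕0⊕1⊕1⊕1⊕1⊕0⊕0⊕1⊕1⊕1⊕1 = 1
s2 (pos 2,3,6,7,10,11,14,15,18,19,22,23,26,27,30,31): 1⊕0⊕1⊕1⊕0⊕0⊕0⊕1⊕0⊕1⊕0⊕0⊕0⊕1⊕1⊕1 = 0
s4 (pos 4,5,6,7,12,13,14,15,20,21,22,23,28,29,30,31): 0⊕0⊕1⊕1⊕1⊕1⊕0⊕1⊕0⊕0⊕0⊕0⊕1⊕1⊕1⊕1 = 1
s8 (pos 8,9,10,11,12,13,14,15,24,25,26,27,28,29,30,31): 1⊕1⊕0⊕0⊕1⊕1⊕0⊕1⊕1⊕1⊕0⊕1⊕1⊕1⊕1⊕1 = 0
s16 (pos 16,17,18,19,20,21,22,23,24,25,26,27,28,29,30,31): 1⊕1⊕0⊕1⊕0⊕0⊕0⊕0⊕1⊕1⊕0⊕1⊕1⊕1⊕1⊕1 = 0
Syndrome s16…s1 = 00101 → error at position 5.

00101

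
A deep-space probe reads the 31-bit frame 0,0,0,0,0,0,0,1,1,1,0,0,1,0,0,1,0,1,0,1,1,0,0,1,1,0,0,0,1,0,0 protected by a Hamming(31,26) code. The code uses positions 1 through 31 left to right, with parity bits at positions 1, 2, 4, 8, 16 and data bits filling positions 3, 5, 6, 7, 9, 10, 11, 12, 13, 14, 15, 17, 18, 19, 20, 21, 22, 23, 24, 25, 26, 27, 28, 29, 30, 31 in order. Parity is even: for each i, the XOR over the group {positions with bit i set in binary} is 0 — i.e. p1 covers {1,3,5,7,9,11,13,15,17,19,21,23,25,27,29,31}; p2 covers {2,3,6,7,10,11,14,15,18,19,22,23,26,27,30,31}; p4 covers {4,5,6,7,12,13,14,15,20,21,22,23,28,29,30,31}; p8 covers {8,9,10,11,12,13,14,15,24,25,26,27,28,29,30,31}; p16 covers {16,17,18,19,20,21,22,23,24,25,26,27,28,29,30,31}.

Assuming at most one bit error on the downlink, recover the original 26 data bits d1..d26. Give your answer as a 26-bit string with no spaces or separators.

00001100100010110010000100

s1 (pos 1,3,5,7,9,11,13,15,17,19,21,23,25,27,29,31): 0⊕0⊕0⊕0⊕1⊕0⊕1⊕0⊕0⊕0⊕1⊕0⊕1⊕0⊕1⊕0 = 1
s2 (pos 2,3,6,7,10,11,14,15,18,19,22,23,26,27,30,31): 0⊕0⊕0⊕0⊕1⊕0⊕0⊕0⊕1⊕0⊕0⊕0⊕0⊕0⊕0⊕0 = 0
s4 (pos 4,5,6,7,12,13,14,15,20,21,22,23,28,29,30,31): 0⊕0⊕0⊕0⊕0⊕1⊕0⊕0⊕1⊕1⊕0⊕0⊕0⊕1⊕0⊕0 = 0
s8 (pos 8,9,10,11,12,13,14,15,24,25,26,27,28,29,30,31): 1⊕1⊕1⊕0⊕0⊕1⊕0⊕0⊕1⊕1⊕0⊕0⊕0⊕1⊕0⊕0 = 1
s16 (pos 16,17,18,19,20,21,22,23,24,25,26,27,28,29,30,31): 1⊕0⊕1⊕0⊕1⊕1⊕0⊕0⊕1⊕1⊕0⊕0⊕0⊕1⊕0⊕0 = 1
Syndrome s16…s1 = 11001 → error at position 25.
Flip position 25: 0000000111001001010110011000100 → 0000000111001001010110010000100
Read data bits from positions 3,5,6,7,9,10,11,12,13,14,15,17,18,19,20,21,22,23,24,25,26,27,28,29,30,31: 00001100100010110010000100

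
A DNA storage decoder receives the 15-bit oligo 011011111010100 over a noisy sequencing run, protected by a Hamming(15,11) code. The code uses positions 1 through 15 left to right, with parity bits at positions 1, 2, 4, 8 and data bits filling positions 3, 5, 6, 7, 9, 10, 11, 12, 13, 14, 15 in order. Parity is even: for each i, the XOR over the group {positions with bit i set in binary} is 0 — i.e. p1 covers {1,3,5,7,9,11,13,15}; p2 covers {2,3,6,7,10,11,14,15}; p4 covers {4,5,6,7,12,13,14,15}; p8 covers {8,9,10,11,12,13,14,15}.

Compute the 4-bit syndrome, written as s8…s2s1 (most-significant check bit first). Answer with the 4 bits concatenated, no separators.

s1 (pos 1,3,5,7,9,11,13,15): 0⊕1⊕1⊕1⊕1⊕1⊕1⊕0 = 0
s2 (pos 2,3,6,7,10,11,14,15): 1⊕1⊕1⊕1⊕0⊕1⊕0⊕0 = 1
s4 (pos 4,5,6,7,12,13,14,15): 0⊕1⊕1⊕1⊕0⊕1⊕0⊕0 = 0
s8 (pos 8,9,10,11,12,13,14,15): 1⊕1⊕0⊕1⊕0⊕1⊕0⊕0 = 0
Syndrome s8…s1 = 0010 → error at position 2.

0010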